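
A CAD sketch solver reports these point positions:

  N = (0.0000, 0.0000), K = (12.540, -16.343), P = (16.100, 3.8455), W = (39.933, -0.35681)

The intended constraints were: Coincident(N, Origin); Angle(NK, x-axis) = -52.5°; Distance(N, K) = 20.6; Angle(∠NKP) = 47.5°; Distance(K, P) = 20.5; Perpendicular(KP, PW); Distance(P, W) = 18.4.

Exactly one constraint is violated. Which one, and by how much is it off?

Distance(P, W) = 18.4 — off by 5.80.

N = (0.00, 0.00) ✓; NK at -52.50° ✓; |NK| = 20.60 ✓; ∠NKP = 47.50° ✓; |KP| = 20.50 ✓; ∠(KP, PW) = 90.00° ✓; |PW| = 24.20 ✗.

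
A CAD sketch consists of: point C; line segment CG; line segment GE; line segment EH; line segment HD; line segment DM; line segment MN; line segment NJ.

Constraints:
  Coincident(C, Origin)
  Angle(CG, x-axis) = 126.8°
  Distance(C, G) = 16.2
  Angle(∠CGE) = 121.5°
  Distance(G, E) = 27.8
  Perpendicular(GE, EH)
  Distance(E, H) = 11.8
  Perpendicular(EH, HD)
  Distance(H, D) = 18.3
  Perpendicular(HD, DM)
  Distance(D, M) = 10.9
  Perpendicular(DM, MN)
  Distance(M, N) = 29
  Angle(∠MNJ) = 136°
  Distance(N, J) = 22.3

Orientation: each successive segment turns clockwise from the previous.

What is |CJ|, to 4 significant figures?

63.06

C is at the origin; CG runs at 126.8° with length 16.2, so G = (-9.704, 12.97). ∠CGE = 121.5° gives GE at 68.30° from the x-axis; with |GE| = 27.8, E = (0.5748, 38.80). GE is perpendicular to EH, so EH runs at -21.70°; with |EH| = 11.8, H = (11.54, 34.44). EH is perpendicular to HD, so HD runs at -111.7°; with |HD| = 18.3, D = (4.772, 17.44). The perpendicularity gives DM at right angles to HD, so DM runs at 158.3°; with |DM| = 10.9, M = (-5.355, 21.47). DM ⟂ MN, so MN runs at 68.30°; with |MN| = 29.0, N = (5.367, 48.41). ∠MNJ = 136.0° gives NJ at 24.30° from the x-axis; with |NJ| = 22.3, J = (25.69, 57.59). Then |CJ| = |J − C| = 63.06.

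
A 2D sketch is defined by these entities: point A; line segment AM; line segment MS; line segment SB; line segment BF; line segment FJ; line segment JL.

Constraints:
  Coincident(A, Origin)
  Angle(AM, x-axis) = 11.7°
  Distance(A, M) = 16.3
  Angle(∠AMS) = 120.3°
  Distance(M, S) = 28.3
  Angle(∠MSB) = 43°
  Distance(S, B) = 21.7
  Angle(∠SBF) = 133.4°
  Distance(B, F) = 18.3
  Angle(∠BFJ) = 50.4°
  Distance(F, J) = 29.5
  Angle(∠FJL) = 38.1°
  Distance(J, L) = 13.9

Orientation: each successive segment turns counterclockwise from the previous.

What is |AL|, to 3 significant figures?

22.8

A is at the origin; AM runs at 11.7° with length 16.3, so M = (16.0, 3.31). ∠AMS = 120.3° gives MS at 71.4° from the x-axis; with |MS| = 28.3, S = (25.0, 30.1). ∠MSB = 43.0° gives SB at -152° from the x-axis; with |SB| = 21.7, B = (5.90, 19.8). ∠SBF = 133.4° gives BF at -105° from the x-axis; with |BF| = 18.3, F = (1.16, 2.13). ∠BFJ = 50.4° gives FJ at 24.6° from the x-axis; with |FJ| = 29.5, J = (28.0, 14.4). ∠FJL = 38.1° gives JL at 166° from the x-axis; with |JL| = 13.9, L = (14.5, 17.7). Then |AL| = |L − A| = 22.8.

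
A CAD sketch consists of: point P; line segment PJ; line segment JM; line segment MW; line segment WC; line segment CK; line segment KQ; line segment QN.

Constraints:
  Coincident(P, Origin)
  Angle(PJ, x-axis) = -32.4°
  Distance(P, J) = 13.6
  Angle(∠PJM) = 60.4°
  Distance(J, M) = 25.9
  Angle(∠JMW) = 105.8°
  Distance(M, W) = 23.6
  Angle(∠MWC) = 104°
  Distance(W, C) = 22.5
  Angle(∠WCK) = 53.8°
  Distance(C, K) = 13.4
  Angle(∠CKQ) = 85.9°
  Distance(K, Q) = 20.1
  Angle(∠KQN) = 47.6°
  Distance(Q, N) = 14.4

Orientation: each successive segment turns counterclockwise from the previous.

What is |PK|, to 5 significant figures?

11.574

P is at the origin; PJ runs at -32.4° with length 13.6, so J = (11.483, -7.2872). ∠PJM = 60.4° gives JM at 87.200° from the x-axis; with |JM| = 25.9, M = (12.748, 18.582). ∠JMW = 105.8° gives MW at 161.40° from the x-axis; with |MW| = 23.6, W = (-9.6193, 26.109). ∠MWC = 104.0° gives WC at -122.60° from the x-axis; with |WC| = 22.5, C = (-21.742, 7.1541). ∠WCK = 53.8° gives CK at 3.6000° from the x-axis; with |CK| = 13.4, K = (-8.3681, 7.9955). Then |PK| = |K − P| = 11.574.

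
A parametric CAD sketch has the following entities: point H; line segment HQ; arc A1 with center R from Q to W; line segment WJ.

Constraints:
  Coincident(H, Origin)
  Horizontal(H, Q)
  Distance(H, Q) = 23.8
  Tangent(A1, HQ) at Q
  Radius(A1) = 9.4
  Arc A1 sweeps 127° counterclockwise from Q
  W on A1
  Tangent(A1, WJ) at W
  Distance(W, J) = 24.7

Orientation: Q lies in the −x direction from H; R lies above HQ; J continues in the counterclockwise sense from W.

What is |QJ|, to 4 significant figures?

35.55

H is at the origin; HQ is horizontal with |HQ| = 23.8 and Q on the −x side, so Q = (-23.80, 0.000). A1 meets HQ tangentially, so RQ is at right angles to HQ, so R = Q + (0, 9.4) = (-23.80, 9.400). On A1, Q sits at bearing -90° from R; a 127° counterclockwise sweep puts W at bearing 37°, so W = R + 9.4·(cos 37°, sin 37°) = (-16.29, 15.06). Tangency of A1 to WJ means the radius RW is perpendicular to WJ, so WJ runs along (−sin 37°, cos 37°); with |WJ| = 24.7, J = (-31.16, 34.78). Then |QJ| = |J − Q| = 35.55.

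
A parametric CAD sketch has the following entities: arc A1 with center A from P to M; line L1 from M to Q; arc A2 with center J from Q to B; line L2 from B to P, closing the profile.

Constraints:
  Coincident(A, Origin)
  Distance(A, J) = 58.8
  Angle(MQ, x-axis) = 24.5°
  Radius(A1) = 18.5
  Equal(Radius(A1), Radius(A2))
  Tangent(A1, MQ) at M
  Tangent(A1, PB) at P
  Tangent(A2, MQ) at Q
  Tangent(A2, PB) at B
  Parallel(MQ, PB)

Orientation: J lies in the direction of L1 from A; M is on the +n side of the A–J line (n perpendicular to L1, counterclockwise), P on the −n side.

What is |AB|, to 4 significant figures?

61.64

The slot axis is L1's direction at 24.5°, so u = (cos 24.5°, sin 24.5°) = (0.9100, 0.4147) and n = (−sin 24.5°, cos 24.5°) = (-0.4147, 0.9100). A is at the origin and J lies 58.8 along u from A, so J = 58.8·u = (53.51, 24.38). Tangency of A1 to both parallel lines with radius 18.5 puts M and P at A ± 18.5·n: M = (-7.672, 16.83), P = (7.672, -16.83). Equal radii place Q and B the same way about J: Q = J + 18.5·n = (45.83, 41.22), B = J − 18.5·n = (61.18, 7.550). Then |AB| = |B − A| = 61.64.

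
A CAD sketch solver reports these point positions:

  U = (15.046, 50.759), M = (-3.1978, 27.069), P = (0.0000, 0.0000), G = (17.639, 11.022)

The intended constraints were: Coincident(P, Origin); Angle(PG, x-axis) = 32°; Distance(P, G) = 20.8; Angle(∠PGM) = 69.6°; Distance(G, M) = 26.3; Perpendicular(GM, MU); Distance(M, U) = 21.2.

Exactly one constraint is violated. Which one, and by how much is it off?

Distance(M, U) = 21.2 — off by 8.70.

P = (0.00, 0.00) ✓; PG at 32.00° ✓; |PG| = 20.80 ✓; ∠PGM = 69.60° ✓; |GM| = 26.30 ✓; ∠(GM, MU) = 90.00° ✓; |MU| = 29.90 ✗.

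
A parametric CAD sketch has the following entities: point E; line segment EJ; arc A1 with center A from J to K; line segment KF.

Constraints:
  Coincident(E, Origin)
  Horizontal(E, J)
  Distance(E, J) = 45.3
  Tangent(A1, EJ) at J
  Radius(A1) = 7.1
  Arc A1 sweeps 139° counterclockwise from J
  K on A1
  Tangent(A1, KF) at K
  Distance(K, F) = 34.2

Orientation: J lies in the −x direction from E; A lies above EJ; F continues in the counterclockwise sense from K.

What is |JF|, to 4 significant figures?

40.81

E is at the origin; EJ is horizontal with |EJ| = 45.3 and J on the −x side, so J = (-45.30, 0.000). A1 meets EJ tangentially, so AJ is at right angles to EJ, so A = J + (0, 7.1) = (-45.30, 7.100). On A1, J sits at bearing -90° from A; a 139° counterclockwise sweep puts K at bearing 49°, so K = A + 7.1·(cos 49°, sin 49°) = (-40.64, 12.46). A1 meets KF tangentially, so AK is at right angles to KF, so KF runs along (−sin 49°, cos 49°); with |KF| = 34.2, F = (-66.45, 34.90). Then |JF| = |F − J| = 40.81.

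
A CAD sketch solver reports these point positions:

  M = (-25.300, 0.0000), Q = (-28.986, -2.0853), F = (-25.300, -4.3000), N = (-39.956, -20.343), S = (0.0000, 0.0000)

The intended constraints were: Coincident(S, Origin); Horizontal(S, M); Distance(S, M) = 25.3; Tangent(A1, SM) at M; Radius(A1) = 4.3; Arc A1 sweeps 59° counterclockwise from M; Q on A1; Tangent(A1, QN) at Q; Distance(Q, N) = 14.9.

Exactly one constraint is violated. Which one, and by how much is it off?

Distance(Q, N) = 14.9 — off by 6.40.

S = (0.00, 0.00) ✓; S.y = 0.00, M.y = 0.00 ✓; |SM| = 25.30 ✓; ∠(FM, MS) = 90.00° ✓; |FM| = 4.300 ✓; bearing(F→Q) − bearing(F→M) = 59.00° ✓; |FQ| = 4.300 ✓; ∠(FQ, QN) = 90.00° ✓; |QN| = 21.30 ✗.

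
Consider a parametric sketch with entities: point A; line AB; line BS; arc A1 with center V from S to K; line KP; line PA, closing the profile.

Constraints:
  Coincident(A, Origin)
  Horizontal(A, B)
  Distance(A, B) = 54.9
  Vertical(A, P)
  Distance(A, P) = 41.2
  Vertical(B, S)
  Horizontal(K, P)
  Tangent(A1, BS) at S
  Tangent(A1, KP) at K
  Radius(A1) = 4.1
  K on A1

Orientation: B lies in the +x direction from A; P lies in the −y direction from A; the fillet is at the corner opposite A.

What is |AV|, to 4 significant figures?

62.91

A is at the origin; AB is horizontal with |AB| = 54.9 and B on the +x side, so B = (54.90, 0.000). AP is vertical with |AP| = 41.2 and P on the −y side, so P = (0.000, -41.20). The virtual corner opposite A is at (54.90, -41.20). Since A1 is tangent to BS there, VS ⟂ BS and A1 meets KP tangentially, so VK is at right angles to KP, with radius 4.1, so the center V sits 4.1 in from both sides at V = (50.80, -37.10). Then |AV| = |V − A| = 62.91.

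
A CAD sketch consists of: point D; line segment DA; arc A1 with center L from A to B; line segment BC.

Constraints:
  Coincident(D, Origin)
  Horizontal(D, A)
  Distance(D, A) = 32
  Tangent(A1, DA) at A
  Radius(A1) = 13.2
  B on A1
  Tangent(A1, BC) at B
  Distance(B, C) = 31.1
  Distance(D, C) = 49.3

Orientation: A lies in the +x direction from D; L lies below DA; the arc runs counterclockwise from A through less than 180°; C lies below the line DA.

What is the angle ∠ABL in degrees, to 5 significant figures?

43.597°

D is at the origin; D and A share the same y with |DA| = 32.0 and A on the +x side, so A = (32.000, 0.0000). Tangency of A1 to DA means the radius LA is perpendicular to DA, so L = A + (0, -13.2) = (32.000, -13.200). Since LB ⟂ BC (tangency), |LC| = √(13.2² + 31.1²) = 33.785 regardless of where B sits on A1. So C lies on both circle(D, 49.3) and circle(L, 33.785); the below-DA intersection is C = (20.339, -44.909). B is the foot of the tangent from C: B = (18.816, -13.846).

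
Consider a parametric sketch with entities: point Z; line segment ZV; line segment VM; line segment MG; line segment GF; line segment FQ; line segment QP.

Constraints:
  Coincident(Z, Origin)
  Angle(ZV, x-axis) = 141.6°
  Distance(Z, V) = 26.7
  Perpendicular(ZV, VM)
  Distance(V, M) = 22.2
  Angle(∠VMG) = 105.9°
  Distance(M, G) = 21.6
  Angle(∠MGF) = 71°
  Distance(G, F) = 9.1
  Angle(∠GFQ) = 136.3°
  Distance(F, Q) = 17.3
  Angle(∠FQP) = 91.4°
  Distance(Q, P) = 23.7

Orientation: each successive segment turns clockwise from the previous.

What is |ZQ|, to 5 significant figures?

20.342

Z is at the origin; ZV runs at 141.6° with length 26.7, so V = (-20.925, 16.585). The perpendicularity gives VM at right angles to ZV, so VM runs at 51.600°; with |VM| = 22.2, M = (-7.1351, 33.983). ∠VMG = 105.9° gives MG at -22.500° from the x-axis; with |MG| = 21.6, G = (12.821, 25.717). ∠MGF = 71.0° gives GF at -131.50° from the x-axis; with |GF| = 9.1, F = (6.7908, 18.901). ∠GFQ = 136.3° gives FQ at -175.20° from the x-axis; with |FQ| = 17.3, Q = (-10.449, 17.454). Then |ZQ| = |Q − Z| = 20.342.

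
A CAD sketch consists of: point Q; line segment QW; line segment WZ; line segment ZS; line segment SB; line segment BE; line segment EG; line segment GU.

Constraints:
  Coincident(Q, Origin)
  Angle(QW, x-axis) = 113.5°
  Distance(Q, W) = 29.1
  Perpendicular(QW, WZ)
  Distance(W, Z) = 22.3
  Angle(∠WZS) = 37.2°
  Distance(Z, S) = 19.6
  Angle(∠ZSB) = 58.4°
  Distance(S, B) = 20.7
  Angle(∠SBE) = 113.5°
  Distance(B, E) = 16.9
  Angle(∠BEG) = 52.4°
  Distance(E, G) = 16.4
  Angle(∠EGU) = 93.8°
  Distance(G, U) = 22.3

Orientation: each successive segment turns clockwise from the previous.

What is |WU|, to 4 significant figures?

5.817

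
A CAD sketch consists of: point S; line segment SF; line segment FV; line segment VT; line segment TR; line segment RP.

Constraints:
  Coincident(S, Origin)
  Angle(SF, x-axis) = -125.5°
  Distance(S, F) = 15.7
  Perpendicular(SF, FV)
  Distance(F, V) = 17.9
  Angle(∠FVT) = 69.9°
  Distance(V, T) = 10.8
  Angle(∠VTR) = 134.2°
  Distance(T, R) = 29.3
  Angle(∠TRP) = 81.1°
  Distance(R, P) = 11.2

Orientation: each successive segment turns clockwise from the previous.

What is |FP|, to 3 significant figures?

19.2

∠VTR = 134.2° gives TR at -11.4° from the x-axis; with |TR| = 29.3, R = (13.9, -2.08). ∠TRP = 81.1° gives RP at -110° from the x-axis; with |RP| = 11.2, P = (10.1, -12.6). Then |FP| = |P − F| = 19.2.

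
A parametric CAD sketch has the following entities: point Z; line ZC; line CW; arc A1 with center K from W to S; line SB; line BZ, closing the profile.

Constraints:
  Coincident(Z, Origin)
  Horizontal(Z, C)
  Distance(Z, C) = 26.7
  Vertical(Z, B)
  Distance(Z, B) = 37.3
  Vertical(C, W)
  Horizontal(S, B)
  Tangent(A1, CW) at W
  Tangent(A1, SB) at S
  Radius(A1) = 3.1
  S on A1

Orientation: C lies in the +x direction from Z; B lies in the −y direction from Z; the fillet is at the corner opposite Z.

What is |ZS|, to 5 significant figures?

44.139

The virtual corner opposite Z is at (26.700, -37.300). A1 meets CW tangentially, so KW is at right angles to CW and since A1 is tangent to SB there, KS ⟂ SB, with radius 3.1, so the center K sits 3.1 in from both sides at K = (23.600, -34.200). That places the tangent points at W = (26.700, -34.200) on CW and S = (23.600, -37.300) on SB. Then |ZS| = |S − Z| = 44.139.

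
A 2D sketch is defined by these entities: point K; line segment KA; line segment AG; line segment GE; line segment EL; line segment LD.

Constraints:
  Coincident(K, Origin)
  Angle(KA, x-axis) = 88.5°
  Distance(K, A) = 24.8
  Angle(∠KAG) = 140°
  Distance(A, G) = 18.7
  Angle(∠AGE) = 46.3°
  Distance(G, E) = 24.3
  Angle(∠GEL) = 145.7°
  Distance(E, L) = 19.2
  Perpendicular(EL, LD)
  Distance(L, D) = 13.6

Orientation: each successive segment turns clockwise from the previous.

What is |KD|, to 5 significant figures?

7.7156

∠GEL = 145.7° gives EL at -119.50° from the x-axis; with |EL| = 19.2, L = (5.6190, -2.1286). The perpendicularity gives LD at right angles to EL, so LD runs at 150.50°; with |LD| = 13.6, D = (-6.2178, 4.5683). Then |KD| = |D − K| = 7.7156.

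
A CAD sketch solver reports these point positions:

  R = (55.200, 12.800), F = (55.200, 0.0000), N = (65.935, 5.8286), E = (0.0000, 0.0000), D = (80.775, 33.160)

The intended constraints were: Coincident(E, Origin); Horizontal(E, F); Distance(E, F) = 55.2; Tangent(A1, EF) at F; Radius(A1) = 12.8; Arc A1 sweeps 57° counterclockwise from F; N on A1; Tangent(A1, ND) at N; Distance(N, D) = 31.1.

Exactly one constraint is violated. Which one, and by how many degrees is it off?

Tangent(A1, ND) at N — off by 4.50°.

E = (0.00, 0.00) ✓; E.y = 0.00, F.y = 0.00 ✓; |EF| = 55.20 ✓; ∠(RF, FE) = 90.00° ✓; |RF| = 12.80 ✓; bearing(R→N) − bearing(R→F) = 57.00° ✓; |RN| = 12.80 ✓; ∠(RN, ND) = 85.50° ✗; |ND| = 31.10 ✓.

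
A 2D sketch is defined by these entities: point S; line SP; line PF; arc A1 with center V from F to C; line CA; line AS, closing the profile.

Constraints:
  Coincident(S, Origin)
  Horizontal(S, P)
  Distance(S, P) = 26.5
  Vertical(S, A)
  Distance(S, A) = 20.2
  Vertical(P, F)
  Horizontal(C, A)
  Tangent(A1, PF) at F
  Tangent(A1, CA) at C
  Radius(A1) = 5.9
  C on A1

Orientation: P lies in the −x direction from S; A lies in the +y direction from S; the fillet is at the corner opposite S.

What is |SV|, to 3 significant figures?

25.1

S is at the origin; SP is horizontal with |SP| = 26.5 and P on the −x side, so P = (-26.5, 0.00). S and A share the same x with |SA| = 20.2 and A on the +y side, so A = (0.00, 20.2). The virtual corner opposite S is at (-26.5, 20.2). A1 meets PF tangentially, so VF is at right angles to PF and tangency of A1 to CA means the radius VC is perpendicular to CA, with radius 5.9, so the center V sits 5.9 in from both sides at V = (-20.6, 14.3). Then |SV| = |V − S| = 25.1.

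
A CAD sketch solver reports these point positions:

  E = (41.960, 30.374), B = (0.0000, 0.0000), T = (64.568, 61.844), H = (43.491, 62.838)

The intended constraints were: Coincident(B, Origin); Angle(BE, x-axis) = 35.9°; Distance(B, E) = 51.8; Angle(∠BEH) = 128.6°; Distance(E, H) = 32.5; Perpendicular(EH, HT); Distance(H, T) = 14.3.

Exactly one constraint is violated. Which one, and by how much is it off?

Distance(H, T) = 14.3 — off by 6.80.

B = (0.00, 0.00) ✓; BE at 35.90° ✓; |BE| = 51.80 ✓; ∠BEH = 128.6° ✓; |EH| = 32.50 ✓; ∠(EH, HT) = 90.00° ✓; |HT| = 21.10 ✗.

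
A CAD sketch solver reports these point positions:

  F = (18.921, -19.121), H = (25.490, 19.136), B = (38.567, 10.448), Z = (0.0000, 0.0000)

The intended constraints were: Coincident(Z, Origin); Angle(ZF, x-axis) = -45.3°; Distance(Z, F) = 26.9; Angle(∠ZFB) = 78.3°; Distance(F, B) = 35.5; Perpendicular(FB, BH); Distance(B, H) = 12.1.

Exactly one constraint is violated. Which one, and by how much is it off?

Distance(B, H) = 12.1 — off by 3.60.

Z = (0.00, 0.00) ✓; ZF at -45.30° ✓; |ZF| = 26.90 ✓; ∠ZFB = 78.30° ✓; |FB| = 35.50 ✓; ∠(FB, BH) = 90.00° ✓; |BH| = 15.70 ✗.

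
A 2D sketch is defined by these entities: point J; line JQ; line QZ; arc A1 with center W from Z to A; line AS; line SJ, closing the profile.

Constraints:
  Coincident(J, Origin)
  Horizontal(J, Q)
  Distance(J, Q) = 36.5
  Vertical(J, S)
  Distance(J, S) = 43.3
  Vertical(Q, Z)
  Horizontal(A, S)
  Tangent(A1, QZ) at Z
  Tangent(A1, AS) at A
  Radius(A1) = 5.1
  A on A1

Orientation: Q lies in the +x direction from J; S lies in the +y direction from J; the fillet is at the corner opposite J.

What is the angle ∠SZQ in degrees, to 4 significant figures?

97.95°

J is at the origin; J and Q share the same y with |JQ| = 36.5 and Q on the +x side, so Q = (36.50, 0.000). JS is vertical with |JS| = 43.3 and S on the +y side, so S = (0.000, 43.30). The virtual corner opposite J is at (36.50, 43.30). Since A1 is tangent to QZ there, WZ ⟂ QZ and A1 meets AS tangentially, so WA is at right angles to AS, with radius 5.1, so the center W sits 5.1 in from both sides at W = (31.40, 38.20). That places the tangent points at Z = (36.50, 38.20) on QZ and A = (31.40, 43.30) on AS. Then cos ∠SZQ = ZS·ZQ / (|ZS||ZQ|), giving 97.95°.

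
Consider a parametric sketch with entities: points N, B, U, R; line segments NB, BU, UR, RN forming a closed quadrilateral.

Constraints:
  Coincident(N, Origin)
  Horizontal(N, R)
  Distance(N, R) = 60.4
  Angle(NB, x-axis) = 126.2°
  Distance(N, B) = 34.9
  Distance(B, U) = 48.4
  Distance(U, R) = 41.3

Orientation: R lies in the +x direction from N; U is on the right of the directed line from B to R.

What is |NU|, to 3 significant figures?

19.1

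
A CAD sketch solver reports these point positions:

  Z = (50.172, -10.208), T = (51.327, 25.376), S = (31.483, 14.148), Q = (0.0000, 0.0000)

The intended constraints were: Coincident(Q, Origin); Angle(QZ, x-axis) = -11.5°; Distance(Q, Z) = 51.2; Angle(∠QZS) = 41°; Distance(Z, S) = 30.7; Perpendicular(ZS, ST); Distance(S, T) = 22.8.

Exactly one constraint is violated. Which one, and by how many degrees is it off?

Perpendicular(ZS, ST) — off by 8.00°.

Q = (0.00, 0.00) ✓; QZ at -11.50° ✓; |QZ| = 51.20 ✓; ∠QZS = 41.00° ✓; |ZS| = 30.70 ✓; ∠(ZS, ST) = 98.00° ✗; |ST| = 22.80 ✓.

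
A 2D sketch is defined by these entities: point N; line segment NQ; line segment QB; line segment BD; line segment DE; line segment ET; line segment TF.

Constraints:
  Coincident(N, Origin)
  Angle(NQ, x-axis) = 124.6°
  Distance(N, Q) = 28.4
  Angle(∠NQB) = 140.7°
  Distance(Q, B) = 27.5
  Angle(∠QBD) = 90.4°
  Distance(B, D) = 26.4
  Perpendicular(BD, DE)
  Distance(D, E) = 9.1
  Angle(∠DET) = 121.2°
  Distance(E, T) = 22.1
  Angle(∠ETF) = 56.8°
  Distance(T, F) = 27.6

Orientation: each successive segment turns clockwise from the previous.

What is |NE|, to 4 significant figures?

41.44

N is at the origin; NQ runs at 124.6° with length 28.4, so Q = (-16.13, 23.38). ∠NQB = 140.7° gives QB at 85.30° from the x-axis; with |QB| = 27.5, B = (-13.87, 50.78). ∠QBD = 90.4° gives BD at -4.300° from the x-axis; with |BD| = 26.4, D = (12.45, 48.81). The perpendicularity gives DE at right angles to BD, so DE runs at -94.30°; with |DE| = 9.1, E = (11.77, 39.73). Then |NE| = |E − N| = 41.44.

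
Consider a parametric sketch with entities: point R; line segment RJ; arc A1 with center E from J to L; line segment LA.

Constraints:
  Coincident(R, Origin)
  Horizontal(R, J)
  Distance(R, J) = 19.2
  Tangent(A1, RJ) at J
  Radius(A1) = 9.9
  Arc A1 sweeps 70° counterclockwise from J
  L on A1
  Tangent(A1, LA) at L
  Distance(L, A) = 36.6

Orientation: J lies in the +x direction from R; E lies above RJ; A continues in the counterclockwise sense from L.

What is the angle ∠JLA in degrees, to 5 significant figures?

145.00°

R is at the origin; R and J share the same y with |RJ| = 19.2 and J on the +x side, so J = (19.200, 0.0000). Since A1 is tangent to RJ there, EJ ⟂ RJ, so E = J + (0, 9.9) = (19.200, 9.9000). On A1, J sits at bearing -90° from E; a 70° counterclockwise sweep puts L at bearing -20°, so L = E + 9.9·(cos -20°, sin -20°) = (28.503, 6.5140). The tangent condition forces EL to be normal to LA, so LA runs along (−sin -20°, cos -20°); with |LA| = 36.6, A = (41.021, 40.907). Then cos ∠JLA = LJ·LA / (|LJ||LA|), giving 145.00°.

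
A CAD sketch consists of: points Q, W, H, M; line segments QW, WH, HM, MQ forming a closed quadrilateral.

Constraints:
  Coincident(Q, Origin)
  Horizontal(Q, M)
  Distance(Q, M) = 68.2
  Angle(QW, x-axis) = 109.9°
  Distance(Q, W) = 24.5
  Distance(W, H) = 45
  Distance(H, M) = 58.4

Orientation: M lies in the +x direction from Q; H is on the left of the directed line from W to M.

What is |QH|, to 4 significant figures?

54.60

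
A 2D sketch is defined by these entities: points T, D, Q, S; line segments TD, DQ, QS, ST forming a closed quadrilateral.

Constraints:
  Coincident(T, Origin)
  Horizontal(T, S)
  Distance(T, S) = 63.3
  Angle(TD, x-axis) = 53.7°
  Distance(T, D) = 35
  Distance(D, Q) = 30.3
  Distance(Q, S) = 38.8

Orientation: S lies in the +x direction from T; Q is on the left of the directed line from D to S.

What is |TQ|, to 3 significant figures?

61.8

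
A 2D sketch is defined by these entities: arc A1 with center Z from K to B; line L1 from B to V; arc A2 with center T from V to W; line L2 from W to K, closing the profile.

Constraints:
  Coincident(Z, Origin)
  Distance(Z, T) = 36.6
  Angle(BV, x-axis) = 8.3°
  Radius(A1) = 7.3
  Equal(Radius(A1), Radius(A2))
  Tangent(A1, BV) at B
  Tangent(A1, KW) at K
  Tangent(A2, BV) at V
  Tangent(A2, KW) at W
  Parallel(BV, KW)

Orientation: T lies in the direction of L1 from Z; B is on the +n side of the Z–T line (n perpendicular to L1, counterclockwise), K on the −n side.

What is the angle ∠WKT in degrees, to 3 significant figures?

11.3°

Tangency of A1 to both parallel lines with radius 7.3 puts B and K at Z ± 7.3·n: B = (-1.05, 7.22), K = (1.05, -7.22). Equal radii place V and W the same way about T: V = T + 7.3·n = (35.2, 12.5), W = T − 7.3·n = (37.3, -1.94). Then cos ∠WKT = KW·KT / (|KW||KT|), giving 11.3°.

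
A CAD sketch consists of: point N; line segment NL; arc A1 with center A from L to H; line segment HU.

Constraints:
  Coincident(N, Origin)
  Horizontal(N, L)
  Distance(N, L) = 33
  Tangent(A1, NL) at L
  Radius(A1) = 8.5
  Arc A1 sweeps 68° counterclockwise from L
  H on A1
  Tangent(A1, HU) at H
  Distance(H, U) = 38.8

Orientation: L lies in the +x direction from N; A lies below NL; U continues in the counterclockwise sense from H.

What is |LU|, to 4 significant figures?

46.98

N is at the origin; NL is horizontal with |NL| = 33.0 and L on the +x side, so L = (33.00, 0.000). Since A1 is tangent to NL there, AL ⟂ NL, so A = L + (0, -8.5) = (33.00, -8.500). On A1, L sits at bearing 90° from A; a 68° counterclockwise sweep puts H at bearing 158°, so H = A + 8.5·(cos 158°, sin 158°) = (25.12, -5.316). Tangency of A1 to HU means the radius AH is perpendicular to HU, so HU runs along (−sin 158°, cos 158°); with |HU| = 38.8, U = (10.58, -41.29). Then |LU| = |U − L| = 46.98.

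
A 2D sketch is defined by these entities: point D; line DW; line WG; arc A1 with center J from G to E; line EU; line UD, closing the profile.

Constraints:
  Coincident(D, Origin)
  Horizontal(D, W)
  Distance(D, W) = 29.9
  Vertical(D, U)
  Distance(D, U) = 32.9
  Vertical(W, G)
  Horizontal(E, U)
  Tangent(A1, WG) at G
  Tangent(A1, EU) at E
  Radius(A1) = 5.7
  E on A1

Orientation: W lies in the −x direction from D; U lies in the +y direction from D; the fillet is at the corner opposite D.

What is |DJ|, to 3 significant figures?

36.4

D and U share the same x with |DU| = 32.9 and U on the +y side, so U = (0.00, 32.9). The virtual corner opposite D is at (-29.9, 32.9). A1 meets WG tangentially, so JG is at right angles to WG and A1 meets EU tangentially, so JE is at right angles to EU, with radius 5.7, so the center J sits 5.7 in from both sides at J = (-24.2, 27.2). Then |DJ| = |J − D| = 36.4.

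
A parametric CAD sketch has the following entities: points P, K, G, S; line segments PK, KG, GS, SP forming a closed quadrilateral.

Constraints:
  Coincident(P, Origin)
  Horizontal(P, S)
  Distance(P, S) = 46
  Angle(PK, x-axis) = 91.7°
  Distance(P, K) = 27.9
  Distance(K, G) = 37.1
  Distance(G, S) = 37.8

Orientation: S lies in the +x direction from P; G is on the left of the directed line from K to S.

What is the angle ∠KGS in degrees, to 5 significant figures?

93.379°

P is at the origin; P and S share the same y with |PS| = 46.0 and S in +x, so S = (46.0, 0). PK runs at 91.7° with |PK| = 27.9, so K = (-0.82769, 27.888). G is determined by |KG| = 37.1 and |GS| = 37.8 together: it lies at the intersection of circle(K, 37.1) and circle(S, 37.8). With |KS| = 54.503, the foot of the radical line on KS is 26.770 from K and the perpendicular offset is √(37.1² − 26.770²) = 25.686. Taking the left-of-KS solution: G = (35.316, 36.259).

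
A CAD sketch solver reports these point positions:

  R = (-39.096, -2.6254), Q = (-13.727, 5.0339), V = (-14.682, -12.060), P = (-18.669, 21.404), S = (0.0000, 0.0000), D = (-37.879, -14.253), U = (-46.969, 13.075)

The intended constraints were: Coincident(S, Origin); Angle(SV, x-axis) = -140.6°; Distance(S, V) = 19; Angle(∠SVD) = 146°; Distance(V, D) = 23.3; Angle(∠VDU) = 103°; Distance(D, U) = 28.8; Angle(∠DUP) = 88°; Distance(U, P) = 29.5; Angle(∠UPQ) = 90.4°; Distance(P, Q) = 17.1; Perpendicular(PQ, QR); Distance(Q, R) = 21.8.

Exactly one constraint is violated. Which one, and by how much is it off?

Distance(Q, R) = 21.8 — off by 4.70.

S = (0.00, 0.00) ✓; SV at -140.6° ✓; |SV| = 19.00 ✓; ∠SVD = 146.0° ✓; |VD| = 23.30 ✓; ∠VDU = 103.0° ✓; |DU| = 28.80 ✓; ∠DUP = 88.00° ✓; |UP| = 29.50 ✓; ∠UPQ = 90.40° ✓; |PQ| = 17.10 ✓; ∠(PQ, QR) = 90.00° ✓; |QR| = 26.50 ✗.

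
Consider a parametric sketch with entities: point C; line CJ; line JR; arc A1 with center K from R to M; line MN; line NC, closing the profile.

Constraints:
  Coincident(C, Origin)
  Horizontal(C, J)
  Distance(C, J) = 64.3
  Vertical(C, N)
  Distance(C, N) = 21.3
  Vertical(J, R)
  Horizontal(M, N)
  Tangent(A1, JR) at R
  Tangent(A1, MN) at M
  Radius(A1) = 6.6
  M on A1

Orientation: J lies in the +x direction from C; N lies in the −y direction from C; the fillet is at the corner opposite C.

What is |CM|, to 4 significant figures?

61.51

C is at the origin; CJ is horizontal with |CJ| = 64.3 and J on the +x side, so J = (64.30, 0.000). CN is vertical with |CN| = 21.3 and N on the −y side, so N = (0.000, -21.30). The virtual corner opposite C is at (64.30, -21.30). A1 meets JR tangentially, so KR is at right angles to JR and since A1 is tangent to MN there, KM ⟂ MN, with radius 6.6, so the center K sits 6.6 in from both sides at K = (57.70, -14.70). That places the tangent points at R = (64.30, -14.70) on JR and M = (57.70, -21.30) on MN. Then |CM| = |M − C| = 61.51.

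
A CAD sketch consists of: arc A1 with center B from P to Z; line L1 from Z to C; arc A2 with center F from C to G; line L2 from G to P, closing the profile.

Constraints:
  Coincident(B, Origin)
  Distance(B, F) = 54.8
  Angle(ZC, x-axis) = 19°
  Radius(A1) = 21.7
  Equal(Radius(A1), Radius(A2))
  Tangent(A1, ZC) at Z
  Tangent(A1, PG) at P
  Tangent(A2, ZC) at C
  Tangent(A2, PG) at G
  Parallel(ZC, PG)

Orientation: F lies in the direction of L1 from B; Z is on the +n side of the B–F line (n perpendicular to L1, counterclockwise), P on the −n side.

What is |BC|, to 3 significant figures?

58.9

The slot axis is L1's direction at 19.0°, so u = (cos 19.0°, sin 19.0°) = (0.946, 0.326) and n = (−sin 19.0°, cos 19.0°) = (-0.326, 0.946). B is at the origin and F lies 54.8 along u from B, so F = 54.8·u = (51.8, 17.8). Tangency of A1 to both parallel lines with radius 21.7 puts Z and P at B ± 21.7·n: Z = (-7.06, 20.5), P = (7.06, -20.5). Equal radii place C and G the same way about F: C = F + 21.7·n = (44.7, 38.4), G = F − 21.7·n = (58.9, -2.68). Then |BC| = |C − B| = 58.9.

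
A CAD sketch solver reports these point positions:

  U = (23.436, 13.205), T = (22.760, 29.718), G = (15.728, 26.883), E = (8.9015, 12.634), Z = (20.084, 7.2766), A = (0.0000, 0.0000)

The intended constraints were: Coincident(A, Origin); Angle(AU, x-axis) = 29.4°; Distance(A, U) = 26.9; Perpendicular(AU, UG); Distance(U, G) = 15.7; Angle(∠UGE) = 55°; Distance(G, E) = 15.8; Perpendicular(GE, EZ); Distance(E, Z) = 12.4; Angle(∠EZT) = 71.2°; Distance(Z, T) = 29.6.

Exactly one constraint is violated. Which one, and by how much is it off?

Distance(Z, T) = 29.6 — off by 7.00.

A = (0.00, 0.00) ✓; AU at 29.40° ✓; |AU| = 26.90 ✓; ∠(AU, UG) = 90.00° ✓; |UG| = 15.70 ✓; ∠UGE = 55.00° ✓; |GE| = 15.80 ✓; ∠(GE, EZ) = 90.00° ✓; |EZ| = 12.40 ✓; ∠EZT = 71.20° ✓; |ZT| = 22.60 ✗.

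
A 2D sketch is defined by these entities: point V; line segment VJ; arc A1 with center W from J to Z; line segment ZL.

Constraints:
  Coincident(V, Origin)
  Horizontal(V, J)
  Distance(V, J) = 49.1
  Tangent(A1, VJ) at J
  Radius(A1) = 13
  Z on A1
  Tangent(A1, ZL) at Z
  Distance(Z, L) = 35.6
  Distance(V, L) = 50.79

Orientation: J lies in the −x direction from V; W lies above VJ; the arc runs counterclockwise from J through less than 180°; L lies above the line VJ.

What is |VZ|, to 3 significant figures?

37.8

V is at the origin; V and J share the same y with |VJ| = 49.1 and J on the −x side, so J = (-49.1, 0.00). Tangency of A1 to VJ means the radius WJ is perpendicular to VJ, so W = J + (0, 13) = (-49.1, 13.0). Since WZ ⟂ ZL (tangency), |WL| = √(13.0² + 35.6²) = 37.9 regardless of where Z sits on A1. So L lies on both circle(V, 50.79) and circle(W, 37.9); the above-VJ intersection is L = (-26.4, 43.4). Z is the foot of the tangent from L: Z = (-36.6, 9.27).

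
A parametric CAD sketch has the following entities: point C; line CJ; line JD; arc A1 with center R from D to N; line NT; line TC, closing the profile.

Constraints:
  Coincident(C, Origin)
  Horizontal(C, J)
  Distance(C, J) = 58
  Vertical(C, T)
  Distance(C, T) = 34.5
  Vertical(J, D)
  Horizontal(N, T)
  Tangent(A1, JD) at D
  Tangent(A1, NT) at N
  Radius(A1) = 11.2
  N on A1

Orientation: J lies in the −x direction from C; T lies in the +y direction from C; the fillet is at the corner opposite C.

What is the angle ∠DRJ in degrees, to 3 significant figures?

64.3°

C is at the origin; CJ is horizontal with |CJ| = 58.0 and J on the −x side, so J = (-58.0, 0.00). C and T share the same x with |CT| = 34.5 and T on the +y side, so T = (0.00, 34.5). The virtual corner opposite C is at (-58.0, 34.5). The tangent condition forces RD to be normal to JD and A1 meets NT tangentially, so RN is at right angles to NT, with radius 11.2, so the center R sits 11.2 in from both sides at R = (-46.8, 23.3). That places the tangent points at D = (-58.0, 23.3) on JD and N = (-46.8, 34.5) on NT. Then cos ∠DRJ = RD·RJ / (|RD||RJ|), giving 64.3°.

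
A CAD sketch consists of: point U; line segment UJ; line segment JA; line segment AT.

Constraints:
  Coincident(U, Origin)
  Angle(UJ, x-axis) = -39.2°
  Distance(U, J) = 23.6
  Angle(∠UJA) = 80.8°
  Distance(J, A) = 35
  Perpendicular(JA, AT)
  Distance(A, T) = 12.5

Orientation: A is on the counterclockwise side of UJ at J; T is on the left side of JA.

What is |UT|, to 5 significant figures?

33.041

∠UJA = 80.8°, so JA runs at -39.2° + (180° − 80.8°) = 60.000° from the x-axis; with |JA| = 35.0, A = J + 35.0·(cos 60.000°, sin 60.000°) = (35.789, 15.395). JA is perpendicular to AT; with |AT| = 12.5 on the left of JA, T = A + 12.5·(-0.86603, 0.50000) = (24.963, 21.645). Then |UT| = |T − U| = 33.041.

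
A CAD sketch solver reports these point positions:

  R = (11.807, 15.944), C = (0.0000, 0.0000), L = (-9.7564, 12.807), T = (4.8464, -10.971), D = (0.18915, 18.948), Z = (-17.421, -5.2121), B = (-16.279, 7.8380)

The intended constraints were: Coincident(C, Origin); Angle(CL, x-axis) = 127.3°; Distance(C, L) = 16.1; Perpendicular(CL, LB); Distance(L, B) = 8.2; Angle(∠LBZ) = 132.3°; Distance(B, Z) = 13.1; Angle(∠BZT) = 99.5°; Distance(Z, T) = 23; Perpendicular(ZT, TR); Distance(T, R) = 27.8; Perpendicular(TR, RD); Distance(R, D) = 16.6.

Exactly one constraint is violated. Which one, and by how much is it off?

Distance(R, D) = 16.6 — off by 4.60.

C = (0.00, 0.00) ✓; CL at 127.3° ✓; |CL| = 16.10 ✓; ∠(CL, LB) = 90.00° ✓; |LB| = 8.200 ✓; ∠LBZ = 132.3° ✓; |BZ| = 13.10 ✓; ∠BZT = 99.50° ✓; |ZT| = 23.00 ✓; ∠(ZT, TR) = 90.00° ✓; |TR| = 27.80 ✓; ∠(TR, RD) = 90.00° ✓; |RD| = 12.00 ✗.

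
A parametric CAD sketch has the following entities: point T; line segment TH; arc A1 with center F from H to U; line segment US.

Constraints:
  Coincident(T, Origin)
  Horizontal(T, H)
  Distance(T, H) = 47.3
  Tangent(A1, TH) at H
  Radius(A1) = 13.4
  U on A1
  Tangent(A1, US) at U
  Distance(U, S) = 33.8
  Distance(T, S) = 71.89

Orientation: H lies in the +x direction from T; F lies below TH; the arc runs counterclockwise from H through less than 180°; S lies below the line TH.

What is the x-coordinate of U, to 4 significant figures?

35.62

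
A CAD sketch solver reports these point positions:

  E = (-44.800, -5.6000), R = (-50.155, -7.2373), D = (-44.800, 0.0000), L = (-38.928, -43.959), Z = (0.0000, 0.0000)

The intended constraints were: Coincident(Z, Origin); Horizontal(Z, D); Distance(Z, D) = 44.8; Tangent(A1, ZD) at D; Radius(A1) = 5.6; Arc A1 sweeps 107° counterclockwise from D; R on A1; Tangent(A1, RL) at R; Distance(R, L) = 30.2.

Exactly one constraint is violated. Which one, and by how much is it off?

Distance(R, L) = 30.2 — off by 8.20.

Z = (0.00, 0.00) ✓; Z.y = 0.00, D.y = 0.00 ✓; |ZD| = 44.80 ✓; ∠(ED, DZ) = 90.00° ✓; |ED| = 5.600 ✓; bearing(E→R) − bearing(E→D) = 107.0° ✓; |ER| = 5.600 ✓; ∠(ER, RL) = 90.00° ✓; |RL| = 38.40 ✗.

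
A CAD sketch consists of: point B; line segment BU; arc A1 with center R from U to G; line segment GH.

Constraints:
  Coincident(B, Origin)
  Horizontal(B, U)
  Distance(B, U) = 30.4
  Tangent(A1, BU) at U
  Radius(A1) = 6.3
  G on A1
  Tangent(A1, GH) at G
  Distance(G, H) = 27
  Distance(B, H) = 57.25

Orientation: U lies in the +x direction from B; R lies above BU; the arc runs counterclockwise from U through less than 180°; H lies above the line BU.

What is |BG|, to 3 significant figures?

35.4

Checks: B.y = 0.00, U.y = 0.00 ✓; |RG| = 6.300 ✓; ∠(RG, GH) = 90.00° ✓; |GH| = 27.00 ✓; |BH| = 57.25 ✓.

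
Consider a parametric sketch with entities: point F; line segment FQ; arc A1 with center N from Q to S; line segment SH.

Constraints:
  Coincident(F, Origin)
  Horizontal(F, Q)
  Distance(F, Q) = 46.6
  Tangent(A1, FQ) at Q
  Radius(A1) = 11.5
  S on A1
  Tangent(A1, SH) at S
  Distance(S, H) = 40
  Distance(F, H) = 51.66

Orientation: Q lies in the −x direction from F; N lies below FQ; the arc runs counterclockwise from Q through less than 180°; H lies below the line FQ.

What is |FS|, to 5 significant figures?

57.694

F is at the origin; FQ is horizontal with |FQ| = 46.6 and Q on the −x side, so Q = (-46.600, 0.0000). Since A1 is tangent to FQ there, NQ ⟂ FQ, so N = Q + (0, -11.5) = (-46.600, -11.500). Since NS ⟂ SH (tangency), |NH| = √(11.5² + 40.0²) = 41.620 regardless of where S sits on A1. So H lies on both circle(F, 51.66) and circle(N, 41.620); the below-FQ intersection is H = (-23.402, -46.056). S is the foot of the tangent from H: S = (-54.005, -20.298).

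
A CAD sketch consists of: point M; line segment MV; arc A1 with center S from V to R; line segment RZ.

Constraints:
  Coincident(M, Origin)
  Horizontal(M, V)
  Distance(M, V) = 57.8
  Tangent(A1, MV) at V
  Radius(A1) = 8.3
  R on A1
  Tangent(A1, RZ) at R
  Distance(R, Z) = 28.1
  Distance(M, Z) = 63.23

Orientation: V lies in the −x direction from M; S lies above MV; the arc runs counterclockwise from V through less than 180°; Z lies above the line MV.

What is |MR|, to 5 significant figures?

50.301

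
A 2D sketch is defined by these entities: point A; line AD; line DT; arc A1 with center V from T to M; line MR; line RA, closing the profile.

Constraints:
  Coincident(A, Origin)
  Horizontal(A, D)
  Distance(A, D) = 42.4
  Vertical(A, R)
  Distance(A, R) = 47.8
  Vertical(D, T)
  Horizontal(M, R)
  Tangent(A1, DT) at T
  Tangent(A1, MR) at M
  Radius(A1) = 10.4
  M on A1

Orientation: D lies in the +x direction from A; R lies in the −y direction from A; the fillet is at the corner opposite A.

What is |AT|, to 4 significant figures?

56.54

A is at the origin; A and D share the same y with |AD| = 42.4 and D on the +x side, so D = (42.40, 0.000). A and R share the same x with |AR| = 47.8 and R on the −y side, so R = (0.000, -47.80). The virtual corner opposite A is at (42.40, -47.80). The tangent condition forces VT to be normal to DT and since A1 is tangent to MR there, VM ⟂ MR, with radius 10.4, so the center V sits 10.4 in from both sides at V = (32.00, -37.40). That places the tangent points at T = (42.40, -37.40) on DT and M = (32.00, -47.80) on MR. Then |AT| = |T − A| = 56.54.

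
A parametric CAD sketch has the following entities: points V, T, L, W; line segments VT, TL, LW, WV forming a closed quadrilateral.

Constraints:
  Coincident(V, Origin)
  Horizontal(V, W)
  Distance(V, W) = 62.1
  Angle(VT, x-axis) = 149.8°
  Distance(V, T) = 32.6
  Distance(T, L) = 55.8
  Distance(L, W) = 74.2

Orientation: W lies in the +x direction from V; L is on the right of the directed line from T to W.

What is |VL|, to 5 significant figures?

34.084

Checks: |TL| = 55.80 ✓; |LW| = 74.20 ✓.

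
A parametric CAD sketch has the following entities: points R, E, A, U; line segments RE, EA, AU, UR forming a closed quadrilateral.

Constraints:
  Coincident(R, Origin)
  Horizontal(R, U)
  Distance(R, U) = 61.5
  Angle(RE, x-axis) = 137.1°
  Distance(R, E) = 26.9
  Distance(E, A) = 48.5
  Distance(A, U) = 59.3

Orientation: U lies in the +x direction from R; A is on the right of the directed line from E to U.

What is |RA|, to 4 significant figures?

23.38

Checks: RE at 137.1° ✓; |EA| = 48.50 ✓; |AU| = 59.30 ✓.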